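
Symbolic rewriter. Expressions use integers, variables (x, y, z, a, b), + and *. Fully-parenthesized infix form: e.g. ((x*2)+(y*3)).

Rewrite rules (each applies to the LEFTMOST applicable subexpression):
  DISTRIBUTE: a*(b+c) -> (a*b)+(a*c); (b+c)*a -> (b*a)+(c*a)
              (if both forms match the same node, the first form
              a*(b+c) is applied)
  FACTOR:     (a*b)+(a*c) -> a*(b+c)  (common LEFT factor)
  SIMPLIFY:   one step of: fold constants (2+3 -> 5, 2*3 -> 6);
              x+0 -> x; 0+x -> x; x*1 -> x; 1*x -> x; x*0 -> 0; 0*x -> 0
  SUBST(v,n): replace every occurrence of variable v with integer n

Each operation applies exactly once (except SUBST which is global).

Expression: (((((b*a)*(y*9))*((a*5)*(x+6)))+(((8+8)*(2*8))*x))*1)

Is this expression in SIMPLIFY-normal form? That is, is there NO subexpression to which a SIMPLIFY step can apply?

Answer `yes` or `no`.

Expression: (((((b*a)*(y*9))*((a*5)*(x+6)))+(((8+8)*(2*8))*x))*1)
Scanning for simplifiable subexpressions (pre-order)...
  at root: (((((b*a)*(y*9))*((a*5)*(x+6)))+(((8+8)*(2*8))*x))*1) (SIMPLIFIABLE)
  at L: ((((b*a)*(y*9))*((a*5)*(x+6)))+(((8+8)*(2*8))*x)) (not simplifiable)
  at LL: (((b*a)*(y*9))*((a*5)*(x+6))) (not simplifiable)
  at LLL: ((b*a)*(y*9)) (not simplifiable)
  at LLLL: (b*a) (not simplifiable)
  at LLLR: (y*9) (not simplifiable)
  at LLR: ((a*5)*(x+6)) (not simplifiable)
  at LLRL: (a*5) (not simplifiable)
  at LLRR: (x+6) (not simplifiable)
  at LR: (((8+8)*(2*8))*x) (not simplifiable)
  at LRL: ((8+8)*(2*8)) (not simplifiable)
  at LRLL: (8+8) (SIMPLIFIABLE)
  at LRLR: (2*8) (SIMPLIFIABLE)
Found simplifiable subexpr at path root: (((((b*a)*(y*9))*((a*5)*(x+6)))+(((8+8)*(2*8))*x))*1)
One SIMPLIFY step would give: ((((b*a)*(y*9))*((a*5)*(x+6)))+(((8+8)*(2*8))*x))
-> NOT in normal form.

Answer: no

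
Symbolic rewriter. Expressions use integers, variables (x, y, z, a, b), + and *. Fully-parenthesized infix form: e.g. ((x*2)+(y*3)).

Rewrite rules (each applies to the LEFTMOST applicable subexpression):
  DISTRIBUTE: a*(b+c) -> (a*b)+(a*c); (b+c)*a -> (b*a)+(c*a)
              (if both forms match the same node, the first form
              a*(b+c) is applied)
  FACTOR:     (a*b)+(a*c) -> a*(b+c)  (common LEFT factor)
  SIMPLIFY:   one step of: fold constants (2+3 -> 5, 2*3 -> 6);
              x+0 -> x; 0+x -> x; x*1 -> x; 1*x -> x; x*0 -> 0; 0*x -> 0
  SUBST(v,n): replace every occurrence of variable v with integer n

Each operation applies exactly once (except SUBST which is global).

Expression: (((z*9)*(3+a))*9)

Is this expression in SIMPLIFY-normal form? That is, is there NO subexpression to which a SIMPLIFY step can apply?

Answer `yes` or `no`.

Answer: yes

Derivation:
Expression: (((z*9)*(3+a))*9)
Scanning for simplifiable subexpressions (pre-order)...
  at root: (((z*9)*(3+a))*9) (not simplifiable)
  at L: ((z*9)*(3+a)) (not simplifiable)
  at LL: (z*9) (not simplifiable)
  at LR: (3+a) (not simplifiable)
Result: no simplifiable subexpression found -> normal form.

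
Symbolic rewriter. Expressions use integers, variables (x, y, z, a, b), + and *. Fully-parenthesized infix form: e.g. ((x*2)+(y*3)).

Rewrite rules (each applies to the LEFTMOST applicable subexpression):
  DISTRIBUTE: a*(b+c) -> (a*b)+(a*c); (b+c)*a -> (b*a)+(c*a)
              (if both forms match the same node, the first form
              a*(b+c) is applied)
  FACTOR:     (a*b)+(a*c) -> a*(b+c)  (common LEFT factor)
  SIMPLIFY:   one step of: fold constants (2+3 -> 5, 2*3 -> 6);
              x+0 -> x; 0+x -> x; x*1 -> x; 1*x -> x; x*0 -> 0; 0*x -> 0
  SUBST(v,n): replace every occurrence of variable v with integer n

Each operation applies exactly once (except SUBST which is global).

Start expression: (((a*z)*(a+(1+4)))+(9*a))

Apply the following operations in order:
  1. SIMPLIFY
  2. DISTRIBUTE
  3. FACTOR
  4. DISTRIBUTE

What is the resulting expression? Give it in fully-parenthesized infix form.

Answer: ((((a*z)*a)+((a*z)*5))+(9*a))

Derivation:
Start: (((a*z)*(a+(1+4)))+(9*a))
Apply SIMPLIFY at LRR (target: (1+4)): (((a*z)*(a+(1+4)))+(9*a)) -> (((a*z)*(a+5))+(9*a))
Apply DISTRIBUTE at L (target: ((a*z)*(a+5))): (((a*z)*(a+5))+(9*a)) -> ((((a*z)*a)+((a*z)*5))+(9*a))
Apply FACTOR at L (target: (((a*z)*a)+((a*z)*5))): ((((a*z)*a)+((a*z)*5))+(9*a)) -> (((a*z)*(a+5))+(9*a))
Apply DISTRIBUTE at L (target: ((a*z)*(a+5))): (((a*z)*(a+5))+(9*a)) -> ((((a*z)*a)+((a*z)*5))+(9*a))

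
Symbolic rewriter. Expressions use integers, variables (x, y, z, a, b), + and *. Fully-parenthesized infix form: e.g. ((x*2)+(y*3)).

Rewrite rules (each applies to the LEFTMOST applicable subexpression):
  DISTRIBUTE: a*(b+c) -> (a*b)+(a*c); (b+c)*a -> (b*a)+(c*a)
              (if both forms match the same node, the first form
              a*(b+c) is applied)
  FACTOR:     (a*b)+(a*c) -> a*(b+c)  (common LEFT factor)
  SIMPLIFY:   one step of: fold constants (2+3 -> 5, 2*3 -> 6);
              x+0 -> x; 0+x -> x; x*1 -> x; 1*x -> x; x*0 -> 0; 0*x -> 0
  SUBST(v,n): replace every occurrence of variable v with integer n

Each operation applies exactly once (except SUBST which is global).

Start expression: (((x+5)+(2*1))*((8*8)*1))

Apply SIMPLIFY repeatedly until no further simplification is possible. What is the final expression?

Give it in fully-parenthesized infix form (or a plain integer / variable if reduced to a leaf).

Start: (((x+5)+(2*1))*((8*8)*1))
Step 1: at LR: (2*1) -> 2; overall: (((x+5)+(2*1))*((8*8)*1)) -> (((x+5)+2)*((8*8)*1))
Step 2: at R: ((8*8)*1) -> (8*8); overall: (((x+5)+2)*((8*8)*1)) -> (((x+5)+2)*(8*8))
Step 3: at R: (8*8) -> 64; overall: (((x+5)+2)*(8*8)) -> (((x+5)+2)*64)
Fixed point: (((x+5)+2)*64)

Answer: (((x+5)+2)*64)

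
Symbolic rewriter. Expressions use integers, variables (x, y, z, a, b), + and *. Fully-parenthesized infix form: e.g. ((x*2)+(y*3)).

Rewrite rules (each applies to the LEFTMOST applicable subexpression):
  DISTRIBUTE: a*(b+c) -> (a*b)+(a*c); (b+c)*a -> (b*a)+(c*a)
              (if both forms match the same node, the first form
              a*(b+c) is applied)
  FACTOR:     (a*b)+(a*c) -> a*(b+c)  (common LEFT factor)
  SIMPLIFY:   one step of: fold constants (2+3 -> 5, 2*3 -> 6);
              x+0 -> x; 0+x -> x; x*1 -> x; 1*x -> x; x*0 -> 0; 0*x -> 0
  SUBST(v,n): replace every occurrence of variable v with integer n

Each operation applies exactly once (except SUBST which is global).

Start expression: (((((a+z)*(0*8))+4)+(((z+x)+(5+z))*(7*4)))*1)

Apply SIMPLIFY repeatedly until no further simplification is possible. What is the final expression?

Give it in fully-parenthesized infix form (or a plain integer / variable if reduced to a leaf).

Start: (((((a+z)*(0*8))+4)+(((z+x)+(5+z))*(7*4)))*1)
Step 1: at root: (((((a+z)*(0*8))+4)+(((z+x)+(5+z))*(7*4)))*1) -> ((((a+z)*(0*8))+4)+(((z+x)+(5+z))*(7*4))); overall: (((((a+z)*(0*8))+4)+(((z+x)+(5+z))*(7*4)))*1) -> ((((a+z)*(0*8))+4)+(((z+x)+(5+z))*(7*4)))
Step 2: at LLR: (0*8) -> 0; overall: ((((a+z)*(0*8))+4)+(((z+x)+(5+z))*(7*4))) -> ((((a+z)*0)+4)+(((z+x)+(5+z))*(7*4)))
Step 3: at LL: ((a+z)*0) -> 0; overall: ((((a+z)*0)+4)+(((z+x)+(5+z))*(7*4))) -> ((0+4)+(((z+x)+(5+z))*(7*4)))
Step 4: at L: (0+4) -> 4; overall: ((0+4)+(((z+x)+(5+z))*(7*4))) -> (4+(((z+x)+(5+z))*(7*4)))
Step 5: at RR: (7*4) -> 28; overall: (4+(((z+x)+(5+z))*(7*4))) -> (4+(((z+x)+(5+z))*28))
Fixed point: (4+(((z+x)+(5+z))*28))

Answer: (4+(((z+x)+(5+z))*28))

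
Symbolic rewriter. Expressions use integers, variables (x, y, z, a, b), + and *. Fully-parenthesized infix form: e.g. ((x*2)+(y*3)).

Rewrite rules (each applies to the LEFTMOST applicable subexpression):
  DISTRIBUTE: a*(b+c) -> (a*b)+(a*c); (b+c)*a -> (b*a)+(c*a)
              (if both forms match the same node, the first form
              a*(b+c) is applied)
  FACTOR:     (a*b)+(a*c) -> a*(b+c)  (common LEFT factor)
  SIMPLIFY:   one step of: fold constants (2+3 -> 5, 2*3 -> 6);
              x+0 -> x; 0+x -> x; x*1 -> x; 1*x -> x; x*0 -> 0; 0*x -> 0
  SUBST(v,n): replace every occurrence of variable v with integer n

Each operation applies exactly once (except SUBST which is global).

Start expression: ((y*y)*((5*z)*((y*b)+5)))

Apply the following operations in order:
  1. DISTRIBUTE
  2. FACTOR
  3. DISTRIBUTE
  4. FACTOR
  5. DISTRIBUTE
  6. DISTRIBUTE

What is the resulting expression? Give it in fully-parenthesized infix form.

Start: ((y*y)*((5*z)*((y*b)+5)))
Apply DISTRIBUTE at R (target: ((5*z)*((y*b)+5))): ((y*y)*((5*z)*((y*b)+5))) -> ((y*y)*(((5*z)*(y*b))+((5*z)*5)))
Apply FACTOR at R (target: (((5*z)*(y*b))+((5*z)*5))): ((y*y)*(((5*z)*(y*b))+((5*z)*5))) -> ((y*y)*((5*z)*((y*b)+5)))
Apply DISTRIBUTE at R (target: ((5*z)*((y*b)+5))): ((y*y)*((5*z)*((y*b)+5))) -> ((y*y)*(((5*z)*(y*b))+((5*z)*5)))
Apply FACTOR at R (target: (((5*z)*(y*b))+((5*z)*5))): ((y*y)*(((5*z)*(y*b))+((5*z)*5))) -> ((y*y)*((5*z)*((y*b)+5)))
Apply DISTRIBUTE at R (target: ((5*z)*((y*b)+5))): ((y*y)*((5*z)*((y*b)+5))) -> ((y*y)*(((5*z)*(y*b))+((5*z)*5)))
Apply DISTRIBUTE at root (target: ((y*y)*(((5*z)*(y*b))+((5*z)*5)))): ((y*y)*(((5*z)*(y*b))+((5*z)*5))) -> (((y*y)*((5*z)*(y*b)))+((y*y)*((5*z)*5)))

Answer: (((y*y)*((5*z)*(y*b)))+((y*y)*((5*z)*5)))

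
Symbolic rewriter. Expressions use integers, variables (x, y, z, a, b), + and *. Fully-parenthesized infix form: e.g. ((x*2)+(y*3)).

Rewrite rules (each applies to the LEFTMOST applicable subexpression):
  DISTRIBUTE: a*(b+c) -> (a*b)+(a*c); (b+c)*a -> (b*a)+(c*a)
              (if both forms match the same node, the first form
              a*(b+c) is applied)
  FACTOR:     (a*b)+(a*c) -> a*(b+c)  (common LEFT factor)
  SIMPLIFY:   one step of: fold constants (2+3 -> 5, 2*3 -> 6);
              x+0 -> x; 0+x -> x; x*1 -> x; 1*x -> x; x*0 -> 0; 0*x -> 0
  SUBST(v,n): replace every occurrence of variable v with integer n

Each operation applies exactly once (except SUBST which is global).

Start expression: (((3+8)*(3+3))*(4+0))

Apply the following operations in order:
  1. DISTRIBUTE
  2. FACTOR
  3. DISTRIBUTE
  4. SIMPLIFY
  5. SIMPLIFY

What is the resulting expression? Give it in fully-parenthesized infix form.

Start: (((3+8)*(3+3))*(4+0))
Apply DISTRIBUTE at root (target: (((3+8)*(3+3))*(4+0))): (((3+8)*(3+3))*(4+0)) -> ((((3+8)*(3+3))*4)+(((3+8)*(3+3))*0))
Apply FACTOR at root (target: ((((3+8)*(3+3))*4)+(((3+8)*(3+3))*0))): ((((3+8)*(3+3))*4)+(((3+8)*(3+3))*0)) -> (((3+8)*(3+3))*(4+0))
Apply DISTRIBUTE at root (target: (((3+8)*(3+3))*(4+0))): (((3+8)*(3+3))*(4+0)) -> ((((3+8)*(3+3))*4)+(((3+8)*(3+3))*0))
Apply SIMPLIFY at LLL (target: (3+8)): ((((3+8)*(3+3))*4)+(((3+8)*(3+3))*0)) -> (((11*(3+3))*4)+(((3+8)*(3+3))*0))
Apply SIMPLIFY at LLR (target: (3+3)): (((11*(3+3))*4)+(((3+8)*(3+3))*0)) -> (((11*6)*4)+(((3+8)*(3+3))*0))

Answer: (((11*6)*4)+(((3+8)*(3+3))*0))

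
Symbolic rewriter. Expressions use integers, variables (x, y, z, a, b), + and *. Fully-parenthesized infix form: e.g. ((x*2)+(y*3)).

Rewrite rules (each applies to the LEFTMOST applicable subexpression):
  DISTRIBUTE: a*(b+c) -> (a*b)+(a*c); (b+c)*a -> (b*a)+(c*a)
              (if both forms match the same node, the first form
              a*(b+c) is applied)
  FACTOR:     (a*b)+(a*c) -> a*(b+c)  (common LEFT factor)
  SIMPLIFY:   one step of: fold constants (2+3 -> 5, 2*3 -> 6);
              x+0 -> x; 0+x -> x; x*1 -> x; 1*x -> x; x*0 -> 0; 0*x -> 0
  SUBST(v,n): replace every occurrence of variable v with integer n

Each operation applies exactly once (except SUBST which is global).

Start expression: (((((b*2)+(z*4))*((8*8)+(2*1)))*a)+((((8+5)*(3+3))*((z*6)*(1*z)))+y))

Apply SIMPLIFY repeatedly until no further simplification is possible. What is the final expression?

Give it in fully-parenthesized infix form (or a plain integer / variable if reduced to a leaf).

Start: (((((b*2)+(z*4))*((8*8)+(2*1)))*a)+((((8+5)*(3+3))*((z*6)*(1*z)))+y))
Step 1: at LLRL: (8*8) -> 64; overall: (((((b*2)+(z*4))*((8*8)+(2*1)))*a)+((((8+5)*(3+3))*((z*6)*(1*z)))+y)) -> (((((b*2)+(z*4))*(64+(2*1)))*a)+((((8+5)*(3+3))*((z*6)*(1*z)))+y))
Step 2: at LLRR: (2*1) -> 2; overall: (((((b*2)+(z*4))*(64+(2*1)))*a)+((((8+5)*(3+3))*((z*6)*(1*z)))+y)) -> (((((b*2)+(z*4))*(64+2))*a)+((((8+5)*(3+3))*((z*6)*(1*z)))+y))
Step 3: at LLR: (64+2) -> 66; overall: (((((b*2)+(z*4))*(64+2))*a)+((((8+5)*(3+3))*((z*6)*(1*z)))+y)) -> (((((b*2)+(z*4))*66)*a)+((((8+5)*(3+3))*((z*6)*(1*z)))+y))
Step 4: at RLLL: (8+5) -> 13; overall: (((((b*2)+(z*4))*66)*a)+((((8+5)*(3+3))*((z*6)*(1*z)))+y)) -> (((((b*2)+(z*4))*66)*a)+(((13*(3+3))*((z*6)*(1*z)))+y))
Step 5: at RLLR: (3+3) -> 6; overall: (((((b*2)+(z*4))*66)*a)+(((13*(3+3))*((z*6)*(1*z)))+y)) -> (((((b*2)+(z*4))*66)*a)+(((13*6)*((z*6)*(1*z)))+y))
Step 6: at RLL: (13*6) -> 78; overall: (((((b*2)+(z*4))*66)*a)+(((13*6)*((z*6)*(1*z)))+y)) -> (((((b*2)+(z*4))*66)*a)+((78*((z*6)*(1*z)))+y))
Step 7: at RLRR: (1*z) -> z; overall: (((((b*2)+(z*4))*66)*a)+((78*((z*6)*(1*z)))+y)) -> (((((b*2)+(z*4))*66)*a)+((78*((z*6)*z))+y))
Fixed point: (((((b*2)+(z*4))*66)*a)+((78*((z*6)*z))+y))

Answer: (((((b*2)+(z*4))*66)*a)+((78*((z*6)*z))+y))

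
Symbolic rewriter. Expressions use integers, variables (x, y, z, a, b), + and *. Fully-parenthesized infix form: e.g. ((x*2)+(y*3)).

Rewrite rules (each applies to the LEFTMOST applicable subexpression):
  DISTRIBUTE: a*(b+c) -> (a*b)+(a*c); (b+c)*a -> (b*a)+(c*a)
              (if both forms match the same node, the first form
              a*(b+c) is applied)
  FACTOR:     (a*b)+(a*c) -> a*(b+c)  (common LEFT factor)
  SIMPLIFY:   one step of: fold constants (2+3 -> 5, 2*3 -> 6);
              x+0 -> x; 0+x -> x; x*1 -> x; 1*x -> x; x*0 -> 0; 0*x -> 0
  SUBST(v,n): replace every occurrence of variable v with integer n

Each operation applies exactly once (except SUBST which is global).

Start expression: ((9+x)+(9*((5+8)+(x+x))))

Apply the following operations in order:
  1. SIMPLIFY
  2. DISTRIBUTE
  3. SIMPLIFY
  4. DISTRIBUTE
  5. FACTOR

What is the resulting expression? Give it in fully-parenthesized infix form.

Answer: ((9+x)+(117+(9*(x+x))))

Derivation:
Start: ((9+x)+(9*((5+8)+(x+x))))
Apply SIMPLIFY at RRL (target: (5+8)): ((9+x)+(9*((5+8)+(x+x)))) -> ((9+x)+(9*(13+(x+x))))
Apply DISTRIBUTE at R (target: (9*(13+(x+x)))): ((9+x)+(9*(13+(x+x)))) -> ((9+x)+((9*13)+(9*(x+x))))
Apply SIMPLIFY at RL (target: (9*13)): ((9+x)+((9*13)+(9*(x+x)))) -> ((9+x)+(117+(9*(x+x))))
Apply DISTRIBUTE at RR (target: (9*(x+x))): ((9+x)+(117+(9*(x+x)))) -> ((9+x)+(117+((9*x)+(9*x))))
Apply FACTOR at RR (target: ((9*x)+(9*x))): ((9+x)+(117+((9*x)+(9*x)))) -> ((9+x)+(117+(9*(x+x))))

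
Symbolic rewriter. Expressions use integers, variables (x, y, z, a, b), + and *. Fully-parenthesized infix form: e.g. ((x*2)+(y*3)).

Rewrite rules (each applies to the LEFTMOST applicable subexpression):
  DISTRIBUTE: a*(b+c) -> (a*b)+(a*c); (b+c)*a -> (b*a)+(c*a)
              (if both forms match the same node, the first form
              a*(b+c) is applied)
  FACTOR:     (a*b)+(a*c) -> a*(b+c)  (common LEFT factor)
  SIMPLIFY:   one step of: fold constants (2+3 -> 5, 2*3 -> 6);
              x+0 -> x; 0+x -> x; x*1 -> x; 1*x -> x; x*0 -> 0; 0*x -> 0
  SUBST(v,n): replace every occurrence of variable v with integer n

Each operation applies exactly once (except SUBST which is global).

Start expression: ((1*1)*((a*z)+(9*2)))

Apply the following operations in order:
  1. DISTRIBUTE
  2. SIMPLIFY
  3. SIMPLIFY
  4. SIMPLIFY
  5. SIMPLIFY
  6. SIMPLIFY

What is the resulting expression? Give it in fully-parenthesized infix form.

Start: ((1*1)*((a*z)+(9*2)))
Apply DISTRIBUTE at root (target: ((1*1)*((a*z)+(9*2)))): ((1*1)*((a*z)+(9*2))) -> (((1*1)*(a*z))+((1*1)*(9*2)))
Apply SIMPLIFY at LL (target: (1*1)): (((1*1)*(a*z))+((1*1)*(9*2))) -> ((1*(a*z))+((1*1)*(9*2)))
Apply SIMPLIFY at L (target: (1*(a*z))): ((1*(a*z))+((1*1)*(9*2))) -> ((a*z)+((1*1)*(9*2)))
Apply SIMPLIFY at RL (target: (1*1)): ((a*z)+((1*1)*(9*2))) -> ((a*z)+(1*(9*2)))
Apply SIMPLIFY at R (target: (1*(9*2))): ((a*z)+(1*(9*2))) -> ((a*z)+(9*2))
Apply SIMPLIFY at R (target: (9*2)): ((a*z)+(9*2)) -> ((a*z)+18)

Answer: ((a*z)+18)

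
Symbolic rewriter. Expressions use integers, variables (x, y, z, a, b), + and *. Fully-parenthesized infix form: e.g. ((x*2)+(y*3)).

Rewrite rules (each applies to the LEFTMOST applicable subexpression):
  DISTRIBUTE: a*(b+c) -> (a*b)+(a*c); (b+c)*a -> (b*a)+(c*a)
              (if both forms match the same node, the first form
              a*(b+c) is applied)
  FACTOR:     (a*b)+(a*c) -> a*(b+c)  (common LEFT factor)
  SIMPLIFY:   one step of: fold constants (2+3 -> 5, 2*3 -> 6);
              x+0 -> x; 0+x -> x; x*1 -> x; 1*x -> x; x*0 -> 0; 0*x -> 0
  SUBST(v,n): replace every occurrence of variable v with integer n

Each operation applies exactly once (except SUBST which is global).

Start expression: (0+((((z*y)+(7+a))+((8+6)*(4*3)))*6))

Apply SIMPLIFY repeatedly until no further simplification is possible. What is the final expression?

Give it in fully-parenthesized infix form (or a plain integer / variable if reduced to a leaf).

Start: (0+((((z*y)+(7+a))+((8+6)*(4*3)))*6))
Step 1: at root: (0+((((z*y)+(7+a))+((8+6)*(4*3)))*6)) -> ((((z*y)+(7+a))+((8+6)*(4*3)))*6); overall: (0+((((z*y)+(7+a))+((8+6)*(4*3)))*6)) -> ((((z*y)+(7+a))+((8+6)*(4*3)))*6)
Step 2: at LRL: (8+6) -> 14; overall: ((((z*y)+(7+a))+((8+6)*(4*3)))*6) -> ((((z*y)+(7+a))+(14*(4*3)))*6)
Step 3: at LRR: (4*3) -> 12; overall: ((((z*y)+(7+a))+(14*(4*3)))*6) -> ((((z*y)+(7+a))+(14*12))*6)
Step 4: at LR: (14*12) -> 168; overall: ((((z*y)+(7+a))+(14*12))*6) -> ((((z*y)+(7+a))+168)*6)
Fixed point: ((((z*y)+(7+a))+168)*6)

Answer: ((((z*y)+(7+a))+168)*6)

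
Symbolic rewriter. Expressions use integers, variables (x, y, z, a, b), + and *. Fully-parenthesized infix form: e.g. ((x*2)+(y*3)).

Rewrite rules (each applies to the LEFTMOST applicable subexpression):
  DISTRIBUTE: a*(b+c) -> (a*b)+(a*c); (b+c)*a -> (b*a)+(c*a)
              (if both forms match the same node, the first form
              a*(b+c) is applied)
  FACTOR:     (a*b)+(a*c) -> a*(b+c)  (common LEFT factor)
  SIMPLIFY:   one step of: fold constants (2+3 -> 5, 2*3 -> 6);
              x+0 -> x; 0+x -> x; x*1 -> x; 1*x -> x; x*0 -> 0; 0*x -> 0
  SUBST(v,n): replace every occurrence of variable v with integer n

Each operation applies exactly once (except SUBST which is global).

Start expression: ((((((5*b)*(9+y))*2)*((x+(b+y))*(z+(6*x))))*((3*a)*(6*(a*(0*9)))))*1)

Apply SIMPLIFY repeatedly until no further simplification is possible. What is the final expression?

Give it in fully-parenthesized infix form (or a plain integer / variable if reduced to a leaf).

Start: ((((((5*b)*(9+y))*2)*((x+(b+y))*(z+(6*x))))*((3*a)*(6*(a*(0*9)))))*1)
Step 1: at root: ((((((5*b)*(9+y))*2)*((x+(b+y))*(z+(6*x))))*((3*a)*(6*(a*(0*9)))))*1) -> (((((5*b)*(9+y))*2)*((x+(b+y))*(z+(6*x))))*((3*a)*(6*(a*(0*9))))); overall: ((((((5*b)*(9+y))*2)*((x+(b+y))*(z+(6*x))))*((3*a)*(6*(a*(0*9)))))*1) -> (((((5*b)*(9+y))*2)*((x+(b+y))*(z+(6*x))))*((3*a)*(6*(a*(0*9)))))
Step 2: at RRRR: (0*9) -> 0; overall: (((((5*b)*(9+y))*2)*((x+(b+y))*(z+(6*x))))*((3*a)*(6*(a*(0*9))))) -> (((((5*b)*(9+y))*2)*((x+(b+y))*(z+(6*x))))*((3*a)*(6*(a*0))))
Step 3: at RRR: (a*0) -> 0; overall: (((((5*b)*(9+y))*2)*((x+(b+y))*(z+(6*x))))*((3*a)*(6*(a*0)))) -> (((((5*b)*(9+y))*2)*((x+(b+y))*(z+(6*x))))*((3*a)*(6*0)))
Step 4: at RR: (6*0) -> 0; overall: (((((5*b)*(9+y))*2)*((x+(b+y))*(z+(6*x))))*((3*a)*(6*0))) -> (((((5*b)*(9+y))*2)*((x+(b+y))*(z+(6*x))))*((3*a)*0))
Step 5: at R: ((3*a)*0) -> 0; overall: (((((5*b)*(9+y))*2)*((x+(b+y))*(z+(6*x))))*((3*a)*0)) -> (((((5*b)*(9+y))*2)*((x+(b+y))*(z+(6*x))))*0)
Step 6: at root: (((((5*b)*(9+y))*2)*((x+(b+y))*(z+(6*x))))*0) -> 0; overall: (((((5*b)*(9+y))*2)*((x+(b+y))*(z+(6*x))))*0) -> 0
Fixed point: 0

Answer: 0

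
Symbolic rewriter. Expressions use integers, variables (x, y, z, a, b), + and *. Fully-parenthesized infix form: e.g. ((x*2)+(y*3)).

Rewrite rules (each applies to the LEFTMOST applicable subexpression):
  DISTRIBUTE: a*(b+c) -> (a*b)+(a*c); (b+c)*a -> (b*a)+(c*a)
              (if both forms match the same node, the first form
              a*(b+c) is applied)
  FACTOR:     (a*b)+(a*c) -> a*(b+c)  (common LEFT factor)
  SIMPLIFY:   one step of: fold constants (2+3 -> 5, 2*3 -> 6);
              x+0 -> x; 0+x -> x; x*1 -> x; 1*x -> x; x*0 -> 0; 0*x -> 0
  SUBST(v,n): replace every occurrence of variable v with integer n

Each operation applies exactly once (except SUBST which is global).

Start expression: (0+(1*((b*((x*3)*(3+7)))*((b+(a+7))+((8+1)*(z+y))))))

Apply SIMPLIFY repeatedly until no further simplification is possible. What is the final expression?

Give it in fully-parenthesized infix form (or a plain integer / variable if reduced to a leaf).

Start: (0+(1*((b*((x*3)*(3+7)))*((b+(a+7))+((8+1)*(z+y))))))
Step 1: at root: (0+(1*((b*((x*3)*(3+7)))*((b+(a+7))+((8+1)*(z+y)))))) -> (1*((b*((x*3)*(3+7)))*((b+(a+7))+((8+1)*(z+y))))); overall: (0+(1*((b*((x*3)*(3+7)))*((b+(a+7))+((8+1)*(z+y)))))) -> (1*((b*((x*3)*(3+7)))*((b+(a+7))+((8+1)*(z+y)))))
Step 2: at root: (1*((b*((x*3)*(3+7)))*((b+(a+7))+((8+1)*(z+y))))) -> ((b*((x*3)*(3+7)))*((b+(a+7))+((8+1)*(z+y)))); overall: (1*((b*((x*3)*(3+7)))*((b+(a+7))+((8+1)*(z+y))))) -> ((b*((x*3)*(3+7)))*((b+(a+7))+((8+1)*(z+y))))
Step 3: at LRR: (3+7) -> 10; overall: ((b*((x*3)*(3+7)))*((b+(a+7))+((8+1)*(z+y)))) -> ((b*((x*3)*10))*((b+(a+7))+((8+1)*(z+y))))
Step 4: at RRL: (8+1) -> 9; overall: ((b*((x*3)*10))*((b+(a+7))+((8+1)*(z+y)))) -> ((b*((x*3)*10))*((b+(a+7))+(9*(z+y))))
Fixed point: ((b*((x*3)*10))*((b+(a+7))+(9*(z+y))))

Answer: ((b*((x*3)*10))*((b+(a+7))+(9*(z+y))))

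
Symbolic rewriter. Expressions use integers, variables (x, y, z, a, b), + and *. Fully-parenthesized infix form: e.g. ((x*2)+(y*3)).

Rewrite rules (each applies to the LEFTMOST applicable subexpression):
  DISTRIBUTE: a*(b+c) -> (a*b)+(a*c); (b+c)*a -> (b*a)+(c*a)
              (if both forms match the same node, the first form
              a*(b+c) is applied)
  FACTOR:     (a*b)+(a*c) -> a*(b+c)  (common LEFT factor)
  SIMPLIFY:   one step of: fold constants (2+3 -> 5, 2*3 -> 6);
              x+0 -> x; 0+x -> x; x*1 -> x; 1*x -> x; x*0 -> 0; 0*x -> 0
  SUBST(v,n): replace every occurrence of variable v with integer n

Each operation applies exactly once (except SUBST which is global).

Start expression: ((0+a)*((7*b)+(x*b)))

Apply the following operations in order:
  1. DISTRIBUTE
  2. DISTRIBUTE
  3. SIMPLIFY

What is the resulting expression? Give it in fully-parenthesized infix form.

Answer: ((0+(a*(7*b)))+((0+a)*(x*b)))

Derivation:
Start: ((0+a)*((7*b)+(x*b)))
Apply DISTRIBUTE at root (target: ((0+a)*((7*b)+(x*b)))): ((0+a)*((7*b)+(x*b))) -> (((0+a)*(7*b))+((0+a)*(x*b)))
Apply DISTRIBUTE at L (target: ((0+a)*(7*b))): (((0+a)*(7*b))+((0+a)*(x*b))) -> (((0*(7*b))+(a*(7*b)))+((0+a)*(x*b)))
Apply SIMPLIFY at LL (target: (0*(7*b))): (((0*(7*b))+(a*(7*b)))+((0+a)*(x*b))) -> ((0+(a*(7*b)))+((0+a)*(x*b)))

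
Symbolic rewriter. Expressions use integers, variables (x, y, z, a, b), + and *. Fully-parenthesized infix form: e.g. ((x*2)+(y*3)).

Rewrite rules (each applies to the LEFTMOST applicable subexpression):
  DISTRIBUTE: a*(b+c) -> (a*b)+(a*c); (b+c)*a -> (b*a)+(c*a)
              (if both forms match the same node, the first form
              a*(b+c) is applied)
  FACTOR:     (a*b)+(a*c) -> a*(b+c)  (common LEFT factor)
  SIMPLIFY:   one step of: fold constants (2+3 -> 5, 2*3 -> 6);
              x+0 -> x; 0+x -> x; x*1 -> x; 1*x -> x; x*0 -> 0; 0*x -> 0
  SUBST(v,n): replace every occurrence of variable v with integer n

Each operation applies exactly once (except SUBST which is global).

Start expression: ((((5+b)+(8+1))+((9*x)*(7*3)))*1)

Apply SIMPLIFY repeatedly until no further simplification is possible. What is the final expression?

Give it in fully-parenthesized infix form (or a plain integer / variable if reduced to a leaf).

Answer: (((5+b)+9)+((9*x)*21))

Derivation:
Start: ((((5+b)+(8+1))+((9*x)*(7*3)))*1)
Step 1: at root: ((((5+b)+(8+1))+((9*x)*(7*3)))*1) -> (((5+b)+(8+1))+((9*x)*(7*3))); overall: ((((5+b)+(8+1))+((9*x)*(7*3)))*1) -> (((5+b)+(8+1))+((9*x)*(7*3)))
Step 2: at LR: (8+1) -> 9; overall: (((5+b)+(8+1))+((9*x)*(7*3))) -> (((5+b)+9)+((9*x)*(7*3)))
Step 3: at RR: (7*3) -> 21; overall: (((5+b)+9)+((9*x)*(7*3))) -> (((5+b)+9)+((9*x)*21))
Fixed point: (((5+b)+9)+((9*x)*21))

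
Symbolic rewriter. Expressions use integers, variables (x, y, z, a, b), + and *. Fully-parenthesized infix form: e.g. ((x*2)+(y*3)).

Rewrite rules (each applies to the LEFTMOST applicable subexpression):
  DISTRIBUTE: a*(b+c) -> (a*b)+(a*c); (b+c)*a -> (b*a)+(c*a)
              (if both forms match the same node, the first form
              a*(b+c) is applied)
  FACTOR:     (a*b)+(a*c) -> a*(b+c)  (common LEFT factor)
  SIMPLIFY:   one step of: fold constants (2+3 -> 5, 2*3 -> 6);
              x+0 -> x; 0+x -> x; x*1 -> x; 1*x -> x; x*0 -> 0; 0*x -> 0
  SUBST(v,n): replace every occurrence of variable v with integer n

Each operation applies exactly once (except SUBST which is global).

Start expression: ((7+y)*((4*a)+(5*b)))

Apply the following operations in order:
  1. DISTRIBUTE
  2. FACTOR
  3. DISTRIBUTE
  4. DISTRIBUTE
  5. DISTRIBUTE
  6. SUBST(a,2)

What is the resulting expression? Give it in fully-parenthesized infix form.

Start: ((7+y)*((4*a)+(5*b)))
Apply DISTRIBUTE at root (target: ((7+y)*((4*a)+(5*b)))): ((7+y)*((4*a)+(5*b))) -> (((7+y)*(4*a))+((7+y)*(5*b)))
Apply FACTOR at root (target: (((7+y)*(4*a))+((7+y)*(5*b)))): (((7+y)*(4*a))+((7+y)*(5*b))) -> ((7+y)*((4*a)+(5*b)))
Apply DISTRIBUTE at root (target: ((7+y)*((4*a)+(5*b)))): ((7+y)*((4*a)+(5*b))) -> (((7+y)*(4*a))+((7+y)*(5*b)))
Apply DISTRIBUTE at L (target: ((7+y)*(4*a))): (((7+y)*(4*a))+((7+y)*(5*b))) -> (((7*(4*a))+(y*(4*a)))+((7+y)*(5*b)))
Apply DISTRIBUTE at R (target: ((7+y)*(5*b))): (((7*(4*a))+(y*(4*a)))+((7+y)*(5*b))) -> (((7*(4*a))+(y*(4*a)))+((7*(5*b))+(y*(5*b))))
Apply SUBST(a,2): (((7*(4*a))+(y*(4*a)))+((7*(5*b))+(y*(5*b)))) -> (((7*(4*2))+(y*(4*2)))+((7*(5*b))+(y*(5*b))))

Answer: (((7*(4*2))+(y*(4*2)))+((7*(5*b))+(y*(5*b))))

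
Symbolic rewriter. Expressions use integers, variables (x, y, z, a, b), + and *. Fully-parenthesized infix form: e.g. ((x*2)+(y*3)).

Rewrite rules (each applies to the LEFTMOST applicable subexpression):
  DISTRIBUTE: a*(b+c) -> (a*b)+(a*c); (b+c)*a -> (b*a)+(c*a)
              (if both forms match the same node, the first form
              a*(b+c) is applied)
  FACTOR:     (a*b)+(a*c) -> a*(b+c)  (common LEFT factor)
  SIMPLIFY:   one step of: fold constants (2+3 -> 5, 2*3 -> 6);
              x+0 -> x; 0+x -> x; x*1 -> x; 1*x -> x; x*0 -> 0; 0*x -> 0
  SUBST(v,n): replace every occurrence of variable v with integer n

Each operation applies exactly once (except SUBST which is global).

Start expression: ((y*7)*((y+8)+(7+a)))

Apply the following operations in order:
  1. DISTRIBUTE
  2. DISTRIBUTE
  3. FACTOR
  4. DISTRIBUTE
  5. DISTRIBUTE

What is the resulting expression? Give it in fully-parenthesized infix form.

Start: ((y*7)*((y+8)+(7+a)))
Apply DISTRIBUTE at root (target: ((y*7)*((y+8)+(7+a)))): ((y*7)*((y+8)+(7+a))) -> (((y*7)*(y+8))+((y*7)*(7+a)))
Apply DISTRIBUTE at L (target: ((y*7)*(y+8))): (((y*7)*(y+8))+((y*7)*(7+a))) -> ((((y*7)*y)+((y*7)*8))+((y*7)*(7+a)))
Apply FACTOR at L (target: (((y*7)*y)+((y*7)*8))): ((((y*7)*y)+((y*7)*8))+((y*7)*(7+a))) -> (((y*7)*(y+8))+((y*7)*(7+a)))
Apply DISTRIBUTE at L (target: ((y*7)*(y+8))): (((y*7)*(y+8))+((y*7)*(7+a))) -> ((((y*7)*y)+((y*7)*8))+((y*7)*(7+a)))
Apply DISTRIBUTE at R (target: ((y*7)*(7+a))): ((((y*7)*y)+((y*7)*8))+((y*7)*(7+a))) -> ((((y*7)*y)+((y*7)*8))+(((y*7)*7)+((y*7)*a)))

Answer: ((((y*7)*y)+((y*7)*8))+(((y*7)*7)+((y*7)*a)))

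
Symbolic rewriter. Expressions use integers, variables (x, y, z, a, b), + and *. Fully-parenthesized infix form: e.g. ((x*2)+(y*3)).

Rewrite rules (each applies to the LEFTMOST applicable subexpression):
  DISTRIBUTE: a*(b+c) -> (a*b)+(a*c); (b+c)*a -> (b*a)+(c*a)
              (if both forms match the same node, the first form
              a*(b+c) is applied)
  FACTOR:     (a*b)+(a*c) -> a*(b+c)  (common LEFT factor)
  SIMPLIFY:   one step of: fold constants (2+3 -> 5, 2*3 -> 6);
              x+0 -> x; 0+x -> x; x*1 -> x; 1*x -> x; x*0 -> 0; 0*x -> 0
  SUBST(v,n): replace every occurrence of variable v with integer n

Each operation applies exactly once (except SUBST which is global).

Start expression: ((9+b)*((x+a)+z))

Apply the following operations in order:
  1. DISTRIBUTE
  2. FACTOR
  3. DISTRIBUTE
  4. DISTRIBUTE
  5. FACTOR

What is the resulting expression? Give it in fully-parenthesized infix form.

Answer: (((9+b)*(x+a))+((9+b)*z))

Derivation:
Start: ((9+b)*((x+a)+z))
Apply DISTRIBUTE at root (target: ((9+b)*((x+a)+z))): ((9+b)*((x+a)+z)) -> (((9+b)*(x+a))+((9+b)*z))
Apply FACTOR at root (target: (((9+b)*(x+a))+((9+b)*z))): (((9+b)*(x+a))+((9+b)*z)) -> ((9+b)*((x+a)+z))
Apply DISTRIBUTE at root (target: ((9+b)*((x+a)+z))): ((9+b)*((x+a)+z)) -> (((9+b)*(x+a))+((9+b)*z))
Apply DISTRIBUTE at L (target: ((9+b)*(x+a))): (((9+b)*(x+a))+((9+b)*z)) -> ((((9+b)*x)+((9+b)*a))+((9+b)*z))
Apply FACTOR at L (target: (((9+b)*x)+((9+b)*a))): ((((9+b)*x)+((9+b)*a))+((9+b)*z)) -> (((9+b)*(x+a))+((9+b)*z))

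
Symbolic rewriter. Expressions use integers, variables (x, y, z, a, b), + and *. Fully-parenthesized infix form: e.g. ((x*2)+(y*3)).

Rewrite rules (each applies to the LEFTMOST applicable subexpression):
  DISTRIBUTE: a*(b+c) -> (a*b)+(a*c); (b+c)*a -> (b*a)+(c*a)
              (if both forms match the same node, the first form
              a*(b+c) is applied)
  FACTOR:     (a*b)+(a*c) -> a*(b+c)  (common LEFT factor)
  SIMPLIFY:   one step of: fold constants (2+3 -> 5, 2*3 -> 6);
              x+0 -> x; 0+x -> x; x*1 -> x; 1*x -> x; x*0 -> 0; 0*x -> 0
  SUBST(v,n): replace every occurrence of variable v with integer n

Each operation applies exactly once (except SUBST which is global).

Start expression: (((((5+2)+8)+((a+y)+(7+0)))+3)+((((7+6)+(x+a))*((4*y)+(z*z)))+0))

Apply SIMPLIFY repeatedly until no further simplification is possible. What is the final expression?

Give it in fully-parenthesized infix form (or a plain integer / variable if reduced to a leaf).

Answer: (((15+((a+y)+7))+3)+((13+(x+a))*((4*y)+(z*z))))

Derivation:
Start: (((((5+2)+8)+((a+y)+(7+0)))+3)+((((7+6)+(x+a))*((4*y)+(z*z)))+0))
Step 1: at LLLL: (5+2) -> 7; overall: (((((5+2)+8)+((a+y)+(7+0)))+3)+((((7+6)+(x+a))*((4*y)+(z*z)))+0)) -> ((((7+8)+((a+y)+(7+0)))+3)+((((7+6)+(x+a))*((4*y)+(z*z)))+0))
Step 2: at LLL: (7+8) -> 15; overall: ((((7+8)+((a+y)+(7+0)))+3)+((((7+6)+(x+a))*((4*y)+(z*z)))+0)) -> (((15+((a+y)+(7+0)))+3)+((((7+6)+(x+a))*((4*y)+(z*z)))+0))
Step 3: at LLRR: (7+0) -> 7; overall: (((15+((a+y)+(7+0)))+3)+((((7+6)+(x+a))*((4*y)+(z*z)))+0)) -> (((15+((a+y)+7))+3)+((((7+6)+(x+a))*((4*y)+(z*z)))+0))
Step 4: at R: ((((7+6)+(x+a))*((4*y)+(z*z)))+0) -> (((7+6)+(x+a))*((4*y)+(z*z))); overall: (((15+((a+y)+7))+3)+((((7+6)+(x+a))*((4*y)+(z*z)))+0)) -> (((15+((a+y)+7))+3)+(((7+6)+(x+a))*((4*y)+(z*z))))
Step 5: at RLL: (7+6) -> 13; overall: (((15+((a+y)+7))+3)+(((7+6)+(x+a))*((4*y)+(z*z)))) -> (((15+((a+y)+7))+3)+((13+(x+a))*((4*y)+(z*z))))
Fixed point: (((15+((a+y)+7))+3)+((13+(x+a))*((4*y)+(z*z))))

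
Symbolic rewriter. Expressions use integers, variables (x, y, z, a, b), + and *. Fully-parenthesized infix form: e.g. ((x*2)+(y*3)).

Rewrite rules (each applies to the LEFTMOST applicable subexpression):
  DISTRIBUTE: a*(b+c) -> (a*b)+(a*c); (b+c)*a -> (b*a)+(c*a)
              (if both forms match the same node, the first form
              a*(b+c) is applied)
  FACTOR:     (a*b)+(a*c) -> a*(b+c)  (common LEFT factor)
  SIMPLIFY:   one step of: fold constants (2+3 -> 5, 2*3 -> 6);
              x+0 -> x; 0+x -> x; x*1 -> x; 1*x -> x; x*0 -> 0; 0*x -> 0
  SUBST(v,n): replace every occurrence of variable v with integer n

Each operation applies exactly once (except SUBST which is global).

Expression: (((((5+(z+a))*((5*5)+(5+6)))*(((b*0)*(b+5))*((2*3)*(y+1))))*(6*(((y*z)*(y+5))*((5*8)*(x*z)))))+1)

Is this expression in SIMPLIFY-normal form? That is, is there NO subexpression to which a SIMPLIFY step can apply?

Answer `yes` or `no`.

Expression: (((((5+(z+a))*((5*5)+(5+6)))*(((b*0)*(b+5))*((2*3)*(y+1))))*(6*(((y*z)*(y+5))*((5*8)*(x*z)))))+1)
Scanning for simplifiable subexpressions (pre-order)...
  at root: (((((5+(z+a))*((5*5)+(5+6)))*(((b*0)*(b+5))*((2*3)*(y+1))))*(6*(((y*z)*(y+5))*((5*8)*(x*z)))))+1) (not simplifiable)
  at L: ((((5+(z+a))*((5*5)+(5+6)))*(((b*0)*(b+5))*((2*3)*(y+1))))*(6*(((y*z)*(y+5))*((5*8)*(x*z))))) (not simplifiable)
  at LL: (((5+(z+a))*((5*5)+(5+6)))*(((b*0)*(b+5))*((2*3)*(y+1)))) (not simplifiable)
  at LLL: ((5+(z+a))*((5*5)+(5+6))) (not simplifiable)
  at LLLL: (5+(z+a)) (not simplifiable)
  at LLLLR: (z+a) (not simplifiable)
  at LLLR: ((5*5)+(5+6)) (not simplifiable)
  at LLLRL: (5*5) (SIMPLIFIABLE)
  at LLLRR: (5+6) (SIMPLIFIABLE)
  at LLR: (((b*0)*(b+5))*((2*3)*(y+1))) (not simplifiable)
  at LLRL: ((b*0)*(b+5)) (not simplifiable)
  at LLRLL: (b*0) (SIMPLIFIABLE)
  at LLRLR: (b+5) (not simplifiable)
  at LLRR: ((2*3)*(y+1)) (not simplifiable)
  at LLRRL: (2*3) (SIMPLIFIABLE)
  at LLRRR: (y+1) (not simplifiable)
  at LR: (6*(((y*z)*(y+5))*((5*8)*(x*z)))) (not simplifiable)
  at LRR: (((y*z)*(y+5))*((5*8)*(x*z))) (not simplifiable)
  at LRRL: ((y*z)*(y+5)) (not simplifiable)
  at LRRLL: (y*z) (not simplifiable)
  at LRRLR: (y+5) (not simplifiable)
  at LRRR: ((5*8)*(x*z)) (not simplifiable)
  at LRRRL: (5*8) (SIMPLIFIABLE)
  at LRRRR: (x*z) (not simplifiable)
Found simplifiable subexpr at path LLLRL: (5*5)
One SIMPLIFY step would give: (((((5+(z+a))*(25+(5+6)))*(((b*0)*(b+5))*((2*3)*(y+1))))*(6*(((y*z)*(y+5))*((5*8)*(x*z)))))+1)
-> NOT in normal form.

Answer: no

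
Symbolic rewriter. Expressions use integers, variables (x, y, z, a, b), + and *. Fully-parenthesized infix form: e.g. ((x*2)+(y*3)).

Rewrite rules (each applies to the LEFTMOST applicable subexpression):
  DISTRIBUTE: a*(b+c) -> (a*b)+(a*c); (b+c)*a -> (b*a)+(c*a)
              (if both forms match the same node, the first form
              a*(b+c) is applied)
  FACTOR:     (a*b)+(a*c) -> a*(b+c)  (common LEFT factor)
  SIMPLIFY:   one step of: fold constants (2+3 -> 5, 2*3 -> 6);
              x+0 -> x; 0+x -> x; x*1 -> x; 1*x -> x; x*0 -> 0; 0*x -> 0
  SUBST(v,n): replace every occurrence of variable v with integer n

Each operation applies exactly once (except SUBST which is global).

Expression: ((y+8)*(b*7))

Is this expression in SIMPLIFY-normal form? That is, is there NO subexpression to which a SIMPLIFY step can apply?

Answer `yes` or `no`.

Answer: yes

Derivation:
Expression: ((y+8)*(b*7))
Scanning for simplifiable subexpressions (pre-order)...
  at root: ((y+8)*(b*7)) (not simplifiable)
  at L: (y+8) (not simplifiable)
  at R: (b*7) (not simplifiable)
Result: no simplifiable subexpression found -> normal form.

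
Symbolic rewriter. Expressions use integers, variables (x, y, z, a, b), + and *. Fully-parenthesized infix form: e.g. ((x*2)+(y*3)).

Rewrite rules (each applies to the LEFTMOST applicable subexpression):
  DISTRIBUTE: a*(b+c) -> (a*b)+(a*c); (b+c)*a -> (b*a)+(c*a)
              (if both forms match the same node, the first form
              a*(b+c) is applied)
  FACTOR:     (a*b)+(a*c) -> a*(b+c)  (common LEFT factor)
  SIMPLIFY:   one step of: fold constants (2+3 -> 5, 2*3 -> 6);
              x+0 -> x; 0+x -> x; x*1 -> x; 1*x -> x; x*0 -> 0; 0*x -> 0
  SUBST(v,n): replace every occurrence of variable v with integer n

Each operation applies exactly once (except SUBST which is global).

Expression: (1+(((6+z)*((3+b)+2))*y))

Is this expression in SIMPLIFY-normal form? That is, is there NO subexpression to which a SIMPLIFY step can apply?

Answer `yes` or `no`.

Answer: yes

Derivation:
Expression: (1+(((6+z)*((3+b)+2))*y))
Scanning for simplifiable subexpressions (pre-order)...
  at root: (1+(((6+z)*((3+b)+2))*y)) (not simplifiable)
  at R: (((6+z)*((3+b)+2))*y) (not simplifiable)
  at RL: ((6+z)*((3+b)+2)) (not simplifiable)
  at RLL: (6+z) (not simplifiable)
  at RLR: ((3+b)+2) (not simplifiable)
  at RLRL: (3+b) (not simplifiable)
Result: no simplifiable subexpression found -> normal form.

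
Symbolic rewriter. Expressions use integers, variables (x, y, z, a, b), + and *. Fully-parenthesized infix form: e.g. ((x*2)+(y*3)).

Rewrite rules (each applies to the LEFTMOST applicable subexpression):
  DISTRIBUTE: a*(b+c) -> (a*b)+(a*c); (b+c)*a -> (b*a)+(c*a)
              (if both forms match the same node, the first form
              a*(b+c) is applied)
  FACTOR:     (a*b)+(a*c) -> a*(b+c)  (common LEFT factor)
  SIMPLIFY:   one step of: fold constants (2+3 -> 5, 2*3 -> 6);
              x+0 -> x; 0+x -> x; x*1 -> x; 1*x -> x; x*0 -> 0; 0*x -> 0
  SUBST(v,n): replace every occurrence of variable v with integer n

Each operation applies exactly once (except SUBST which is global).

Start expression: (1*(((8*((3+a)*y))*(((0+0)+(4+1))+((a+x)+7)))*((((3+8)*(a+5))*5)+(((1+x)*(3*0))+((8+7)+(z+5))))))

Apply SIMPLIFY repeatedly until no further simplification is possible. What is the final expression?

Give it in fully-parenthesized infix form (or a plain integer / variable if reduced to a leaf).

Start: (1*(((8*((3+a)*y))*(((0+0)+(4+1))+((a+x)+7)))*((((3+8)*(a+5))*5)+(((1+x)*(3*0))+((8+7)+(z+5))))))
Step 1: at root: (1*(((8*((3+a)*y))*(((0+0)+(4+1))+((a+x)+7)))*((((3+8)*(a+5))*5)+(((1+x)*(3*0))+((8+7)+(z+5)))))) -> (((8*((3+a)*y))*(((0+0)+(4+1))+((a+x)+7)))*((((3+8)*(a+5))*5)+(((1+x)*(3*0))+((8+7)+(z+5))))); overall: (1*(((8*((3+a)*y))*(((0+0)+(4+1))+((a+x)+7)))*((((3+8)*(a+5))*5)+(((1+x)*(3*0))+((8+7)+(z+5)))))) -> (((8*((3+a)*y))*(((0+0)+(4+1))+((a+x)+7)))*((((3+8)*(a+5))*5)+(((1+x)*(3*0))+((8+7)+(z+5)))))
Step 2: at LRLL: (0+0) -> 0; overall: (((8*((3+a)*y))*(((0+0)+(4+1))+((a+x)+7)))*((((3+8)*(a+5))*5)+(((1+x)*(3*0))+((8+7)+(z+5))))) -> (((8*((3+a)*y))*((0+(4+1))+((a+x)+7)))*((((3+8)*(a+5))*5)+(((1+x)*(3*0))+((8+7)+(z+5)))))
Step 3: at LRL: (0+(4+1)) -> (4+1); overall: (((8*((3+a)*y))*((0+(4+1))+((a+x)+7)))*((((3+8)*(a+5))*5)+(((1+x)*(3*0))+((8+7)+(z+5))))) -> (((8*((3+a)*y))*((4+1)+((a+x)+7)))*((((3+8)*(a+5))*5)+(((1+x)*(3*0))+((8+7)+(z+5)))))
Step 4: at LRL: (4+1) -> 5; overall: (((8*((3+a)*y))*((4+1)+((a+x)+7)))*((((3+8)*(a+5))*5)+(((1+x)*(3*0))+((8+7)+(z+5))))) -> (((8*((3+a)*y))*(5+((a+x)+7)))*((((3+8)*(a+5))*5)+(((1+x)*(3*0))+((8+7)+(z+5)))))
Step 5: at RLLL: (3+8) -> 11; overall: (((8*((3+a)*y))*(5+((a+x)+7)))*((((3+8)*(a+5))*5)+(((1+x)*(3*0))+((8+7)+(z+5))))) -> (((8*((3+a)*y))*(5+((a+x)+7)))*(((11*(a+5))*5)+(((1+x)*(3*0))+((8+7)+(z+5)))))
Step 6: at RRLR: (3*0) -> 0; overall: (((8*((3+a)*y))*(5+((a+x)+7)))*(((11*(a+5))*5)+(((1+x)*(3*0))+((8+7)+(z+5))))) -> (((8*((3+a)*y))*(5+((a+x)+7)))*(((11*(a+5))*5)+(((1+x)*0)+((8+7)+(z+5)))))
Step 7: at RRL: ((1+x)*0) -> 0; overall: (((8*((3+a)*y))*(5+((a+x)+7)))*(((11*(a+5))*5)+(((1+x)*0)+((8+7)+(z+5))))) -> (((8*((3+a)*y))*(5+((a+x)+7)))*(((11*(a+5))*5)+(0+((8+7)+(z+5)))))
Step 8: at RR: (0+((8+7)+(z+5))) -> ((8+7)+(z+5)); overall: (((8*((3+a)*y))*(5+((a+x)+7)))*(((11*(a+5))*5)+(0+((8+7)+(z+5))))) -> (((8*((3+a)*y))*(5+((a+x)+7)))*(((11*(a+5))*5)+((8+7)+(z+5))))
Step 9: at RRL: (8+7) -> 15; overall: (((8*((3+a)*y))*(5+((a+x)+7)))*(((11*(a+5))*5)+((8+7)+(z+5)))) -> (((8*((3+a)*y))*(5+((a+x)+7)))*(((11*(a+5))*5)+(15+(z+5))))
Fixed point: (((8*((3+a)*y))*(5+((a+x)+7)))*(((11*(a+5))*5)+(15+(z+5))))

Answer: (((8*((3+a)*y))*(5+((a+x)+7)))*(((11*(a+5))*5)+(15+(z+5))))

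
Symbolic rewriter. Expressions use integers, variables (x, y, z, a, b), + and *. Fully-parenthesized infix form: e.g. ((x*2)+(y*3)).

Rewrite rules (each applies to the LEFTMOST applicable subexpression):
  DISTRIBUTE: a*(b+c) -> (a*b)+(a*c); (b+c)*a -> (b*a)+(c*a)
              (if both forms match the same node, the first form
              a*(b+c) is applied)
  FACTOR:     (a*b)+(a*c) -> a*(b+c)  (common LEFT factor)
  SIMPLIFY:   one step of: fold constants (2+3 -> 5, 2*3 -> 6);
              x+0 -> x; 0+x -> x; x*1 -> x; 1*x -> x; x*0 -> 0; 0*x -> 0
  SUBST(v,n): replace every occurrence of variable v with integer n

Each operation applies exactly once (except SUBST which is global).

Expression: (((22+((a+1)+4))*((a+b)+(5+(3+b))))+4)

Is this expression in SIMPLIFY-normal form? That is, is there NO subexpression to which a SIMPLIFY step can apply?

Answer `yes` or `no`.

Expression: (((22+((a+1)+4))*((a+b)+(5+(3+b))))+4)
Scanning for simplifiable subexpressions (pre-order)...
  at root: (((22+((a+1)+4))*((a+b)+(5+(3+b))))+4) (not simplifiable)
  at L: ((22+((a+1)+4))*((a+b)+(5+(3+b)))) (not simplifiable)
  at LL: (22+((a+1)+4)) (not simplifiable)
  at LLR: ((a+1)+4) (not simplifiable)
  at LLRL: (a+1) (not simplifiable)
  at LR: ((a+b)+(5+(3+b))) (not simplifiable)
  at LRL: (a+b) (not simplifiable)
  at LRR: (5+(3+b)) (not simplifiable)
  at LRRR: (3+b) (not simplifiable)
Result: no simplifiable subexpression found -> normal form.

Answer: yes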